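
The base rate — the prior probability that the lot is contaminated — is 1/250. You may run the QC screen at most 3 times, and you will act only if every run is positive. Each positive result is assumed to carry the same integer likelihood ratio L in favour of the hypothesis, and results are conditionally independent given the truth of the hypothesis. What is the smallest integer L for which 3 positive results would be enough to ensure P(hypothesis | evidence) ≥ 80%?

Prior odds = 0.004/0.996 = 1/249.
Target odds = 0.8/0.2 = 4.
Need L³ ≥ 4 ÷ (1/249) = 996.
9³ = 729 < 996 ≤ 1000 = 10³, so L = 10.

10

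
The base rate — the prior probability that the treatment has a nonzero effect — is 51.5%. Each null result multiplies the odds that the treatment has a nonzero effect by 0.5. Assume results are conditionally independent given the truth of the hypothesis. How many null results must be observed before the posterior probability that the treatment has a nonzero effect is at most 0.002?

Prior odds = 0.515/0.485 = 103/97.
Likelihood ratio per null result = 0.5.
Target odds: 0.002 ÷ 0.998 = 1/499.
Require 0.5ⁿ ≤ 1/499 ÷ (103/97) = 97/51397.
0.5⁹ = 0.001953125 is still above 97/51397 but 0.5¹⁰ = 1/1024 is at or below it, so n = 10.

10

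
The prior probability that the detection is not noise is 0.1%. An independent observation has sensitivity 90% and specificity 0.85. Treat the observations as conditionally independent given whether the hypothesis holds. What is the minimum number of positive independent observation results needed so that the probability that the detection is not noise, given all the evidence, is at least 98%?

Prior odds: 0.001 ÷ 0.999 = 1/999.
False-positive rate = 1 − 0.85 = 0.15; likelihood ratio of a positive = 0.9/0.15 = 6.
Target posterior odds = 0.98/0.02 = 49.
Need (1/999) × 6ⁿ ≥ 49, i.e. 6ⁿ ≥ 48951.
6⁶ = 46656 falls short of 48951 but 6⁷ = 279936 reaches it, so n = 7.

7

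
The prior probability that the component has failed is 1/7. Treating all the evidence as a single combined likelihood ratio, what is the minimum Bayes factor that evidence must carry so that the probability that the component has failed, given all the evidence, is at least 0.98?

294

Prior odds = (1/7)/(6/7) = 1/6.
Target odds = 0.98/0.02 = 49.
Required Bayes factor = 49 ÷ (1/6) = 294.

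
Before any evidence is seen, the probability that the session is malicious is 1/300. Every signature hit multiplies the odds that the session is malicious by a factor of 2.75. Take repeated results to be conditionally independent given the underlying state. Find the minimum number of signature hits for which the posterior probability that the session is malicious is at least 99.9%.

13

Prior odds: (1/300) ÷ (299/300) = 1/299.
Likelihood ratio per signature hit = 2.75.
Target odds: 0.999 ÷ 0.001 = 999.
Require 2.75ⁿ ≥ 999 ÷ (1/299) = 298701.
2.75¹² ≈187065 falls short of 298701 but 2.75¹³ ≈514428 reaches it, so n = 13.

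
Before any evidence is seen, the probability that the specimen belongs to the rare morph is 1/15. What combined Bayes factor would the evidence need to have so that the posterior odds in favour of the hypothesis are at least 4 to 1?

Prior odds = (1/15)/(14/15) = 1/14.
Target odds = 4.
Required Bayes factor = 4 ÷ (1/14) = 56.

56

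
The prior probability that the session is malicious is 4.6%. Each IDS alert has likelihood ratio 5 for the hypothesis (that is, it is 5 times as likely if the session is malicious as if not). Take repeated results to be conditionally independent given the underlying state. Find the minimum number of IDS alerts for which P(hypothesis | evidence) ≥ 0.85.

3

Prior odds = 0.046/0.954 = 23/477.
Likelihood ratio per IDS alert = 5.
Target posterior odds = 0.85/0.15 = 17/3.
Require 5ⁿ ≥ 17/3 ÷ (23/477) = 2703/23.
5² = 25 falls short of 2703/23 but 5³ = 125 reaches it, so n = 3.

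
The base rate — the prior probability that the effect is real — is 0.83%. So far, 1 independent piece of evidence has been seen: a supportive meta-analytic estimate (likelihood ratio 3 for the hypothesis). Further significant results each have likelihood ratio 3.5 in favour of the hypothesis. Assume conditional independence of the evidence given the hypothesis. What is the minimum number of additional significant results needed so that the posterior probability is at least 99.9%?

9

Prior odds = 0.0083/0.9917 = 83/9917.
Bayes factor of the evidence already in hand = 3.
Odds after that evidence = (83/9917) × 3 = 249/9917.
Target odds = 0.999/0.001 = 999.
Need 3.5ⁿ ≥ 999 ÷ (249/9917) = 3302361/83.
3.5⁸ = 5764801/256 falls short of 3302361/83 but 3.5⁹ = 40353607/512 reaches it, so n = 9.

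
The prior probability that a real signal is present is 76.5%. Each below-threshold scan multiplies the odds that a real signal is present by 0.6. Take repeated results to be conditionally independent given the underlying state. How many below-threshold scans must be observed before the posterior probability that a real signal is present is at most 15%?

Prior odds = 0.765/0.235 = 153/47.
Likelihood ratio per below-threshold scan = 0.6.
Target odds: 0.15 ÷ 0.85 = 3/17.
Need (153/47) × 0.6ⁿ ≤ 3/17, i.e. 0.6ⁿ ≤ 47/867.
0.6⁵ = 0.07776 is still above 47/867 but 0.6⁶ = 729/15625 is at or below it, so n = 6.

6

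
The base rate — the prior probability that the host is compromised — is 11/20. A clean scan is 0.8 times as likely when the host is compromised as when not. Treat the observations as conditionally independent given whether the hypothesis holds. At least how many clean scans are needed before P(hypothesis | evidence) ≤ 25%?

6

Prior odds = 0.55/0.45 = 11/9.
Likelihood ratio per clean scan = 0.8.
Target posterior odds = 0.25/0.75 = 1/3.
Need (11/9) × 0.8ⁿ ≤ 1/3, i.e. 0.8ⁿ ≤ 3/11.
0.8⁵ = 0.32768 is still above 3/11 but 0.8⁶ = 4096/15625 is at or below it, so n = 6.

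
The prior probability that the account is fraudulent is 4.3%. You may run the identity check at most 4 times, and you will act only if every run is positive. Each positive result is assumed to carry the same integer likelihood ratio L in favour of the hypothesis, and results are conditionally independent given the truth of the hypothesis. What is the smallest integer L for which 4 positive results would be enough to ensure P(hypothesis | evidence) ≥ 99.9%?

Prior odds = 0.043/0.957 = 43/957.
Target odds = 0.999/0.001 = 999.
Need L⁴ ≥ 999 ÷ (43/957) = 956043/43.
12⁴ = 20736 < 956043/43 ≤ 28561 = 13⁴, so L = 13.

13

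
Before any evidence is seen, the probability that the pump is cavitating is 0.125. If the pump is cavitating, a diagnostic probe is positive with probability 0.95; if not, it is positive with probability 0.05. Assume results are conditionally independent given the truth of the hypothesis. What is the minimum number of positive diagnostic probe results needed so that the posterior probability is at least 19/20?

Prior odds = 0.125/0.875 = 1/7.
Likelihood ratio of a positive = 0.95/0.05 = 19.
Target odds: 0.95 ÷ 0.05 = 19.
Require 19ⁿ ≥ 19 ÷ (1/7) = 133.
19¹ = 19 falls short of 133 but 19² = 361 reaches it, so n = 2.

2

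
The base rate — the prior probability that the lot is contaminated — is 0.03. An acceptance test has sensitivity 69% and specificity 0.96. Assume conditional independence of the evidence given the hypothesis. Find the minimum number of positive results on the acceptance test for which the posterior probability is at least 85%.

2

Prior odds = 0.03/0.97 = 3/97.
False-positive rate = 1 − 0.96 = 0.04; likelihood ratio of a positive = 0.69/0.04 = 17.25.
Target odds: 0.85 ÷ 0.15 = 17/3.
Need (3/97) × 17.25ⁿ ≥ 17/3, i.e. 17.25ⁿ ≥ 1649/9.
17.25¹ = 17.25 falls short of 1649/9 but 17.25² = 297.5625 reaches it, so n = 2.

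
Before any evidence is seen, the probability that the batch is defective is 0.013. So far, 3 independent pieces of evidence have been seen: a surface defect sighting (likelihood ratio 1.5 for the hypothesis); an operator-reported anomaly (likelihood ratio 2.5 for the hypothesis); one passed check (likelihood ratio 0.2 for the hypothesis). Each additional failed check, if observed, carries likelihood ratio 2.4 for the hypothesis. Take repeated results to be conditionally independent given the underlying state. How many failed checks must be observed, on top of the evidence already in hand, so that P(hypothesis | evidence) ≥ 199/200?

12

Prior odds = 0.013/0.987 = 13/987.
Combined Bayes factor of the evidence already in hand = 1.5 × 2.5 × 0.2 = 0.75.
Odds after that evidence = (13/987) × 0.75 = 13/1316.
Target odds = 0.995/0.005 = 199.
Need 2.4ⁿ ≥ 199 ÷ (13/1316) = 261884/13.
2.4¹¹ ≈15216.8 falls short of 261884/13 but 2.4¹² ≈36520.3 reaches it, so n = 12.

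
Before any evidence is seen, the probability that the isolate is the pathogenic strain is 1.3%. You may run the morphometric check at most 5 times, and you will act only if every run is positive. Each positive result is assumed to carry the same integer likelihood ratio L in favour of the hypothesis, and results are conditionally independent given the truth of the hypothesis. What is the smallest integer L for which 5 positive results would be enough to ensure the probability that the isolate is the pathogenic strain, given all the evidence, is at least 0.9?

4

Prior odds = 0.013/0.987 = 13/987.
Target odds = 0.9/0.1 = 9.
Need L⁵ ≥ 9 ÷ (13/987) = 8883/13.
3⁵ = 243 < 8883/13 ≤ 1024 = 4⁵, so L = 4.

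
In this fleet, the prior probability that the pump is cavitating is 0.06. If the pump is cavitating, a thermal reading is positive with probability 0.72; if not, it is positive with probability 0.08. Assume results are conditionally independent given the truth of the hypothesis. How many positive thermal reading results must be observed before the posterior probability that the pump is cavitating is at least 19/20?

Prior odds = 0.06/0.94 = 3/47.
Likelihood ratio of a positive = 0.72/0.08 = 9.
Target posterior odds = 0.95/0.05 = 19.
Need (3/47) × 9ⁿ ≥ 19, i.e. 9ⁿ ≥ 893/3.
9² = 81 falls short of 893/3 but 9³ = 729 reaches it, so n = 3.

3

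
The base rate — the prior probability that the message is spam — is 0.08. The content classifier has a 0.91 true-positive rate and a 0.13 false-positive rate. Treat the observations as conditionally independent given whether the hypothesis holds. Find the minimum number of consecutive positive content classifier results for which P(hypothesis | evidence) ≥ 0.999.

5

Prior odds: 0.08 ÷ 0.92 = 2/23.
Likelihood ratio of a positive result = 0.91/0.13 = 7.
Target posterior odds = 0.999/0.001 = 999.
Require 7ⁿ ≥ 999 ÷ (2/23) = 11488.5.
7⁴ = 2401 falls short of 11488.5 but 7⁵ = 16807 reaches it, so n = 5.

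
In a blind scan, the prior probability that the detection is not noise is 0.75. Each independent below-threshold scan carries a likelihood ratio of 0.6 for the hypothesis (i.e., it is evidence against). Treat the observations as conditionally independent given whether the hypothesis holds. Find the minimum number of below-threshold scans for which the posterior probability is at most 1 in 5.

Prior odds: 0.75 ÷ 0.25 = 3.
Likelihood ratio per below-threshold scan = 0.6.
Target odds: 0.2 ÷ 0.8 = 0.25.
Require 0.6ⁿ ≤ 0.25 ÷ 3 = 1/12.
0.6⁴ = 0.1296 is still above 1/12 but 0.6⁵ = 0.07776 is at or below it, so n = 5.

5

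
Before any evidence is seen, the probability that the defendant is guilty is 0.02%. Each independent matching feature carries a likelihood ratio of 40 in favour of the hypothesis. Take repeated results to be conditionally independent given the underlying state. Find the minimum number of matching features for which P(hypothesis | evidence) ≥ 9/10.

Prior odds: 0.0002 ÷ 0.9998 = 1/4999.
Likelihood ratio per matching feature = 40.
Target posterior odds = 0.9/0.1 = 9.
Need (1/4999) × 40ⁿ ≥ 9, i.e. 40ⁿ ≥ 44991.
40² = 1600 falls short of 44991 but 40³ = 64000 reaches it, so n = 3.

3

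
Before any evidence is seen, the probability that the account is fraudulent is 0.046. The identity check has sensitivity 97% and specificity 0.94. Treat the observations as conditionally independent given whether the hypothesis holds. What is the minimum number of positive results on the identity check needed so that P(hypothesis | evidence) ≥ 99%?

Prior odds: 0.046 ÷ 0.954 = 23/477.
False-positive rate = 1 − 0.94 = 0.06; likelihood ratio of a positive = 0.97/0.06 = 97/6.
Target posterior odds = 0.99/0.01 = 99.
Need (23/477) × (97/6)ⁿ ≥ 99, i.e. (97/6)ⁿ ≥ 47223/23.
(97/6)² = 9409/36 falls short of 47223/23 but (97/6)³ = 912673/216 reaches it, so n = 3.

3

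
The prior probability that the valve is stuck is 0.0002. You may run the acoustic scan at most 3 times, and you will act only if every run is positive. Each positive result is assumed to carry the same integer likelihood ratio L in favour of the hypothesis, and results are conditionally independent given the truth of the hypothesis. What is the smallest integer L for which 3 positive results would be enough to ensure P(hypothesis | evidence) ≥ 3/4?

Prior odds = 0.0002/0.9998 = 1/4999.
Target odds = 0.75/0.25 = 3.
Need L³ ≥ 3 ÷ (1/4999) = 14997.
24³ = 13824 < 14997 ≤ 15625 = 25³, so L = 25.

25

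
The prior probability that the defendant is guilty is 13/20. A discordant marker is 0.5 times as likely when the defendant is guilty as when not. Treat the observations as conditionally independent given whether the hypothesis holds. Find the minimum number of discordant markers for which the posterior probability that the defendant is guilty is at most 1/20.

6

Prior odds = 0.65/0.35 = 13/7.
Likelihood ratio per discordant marker = 0.5.
Target posterior odds = 0.05/0.95 = 1/19.
Need (13/7) × 0.5ⁿ ≤ 1/19, i.e. 0.5ⁿ ≤ 7/247.
0.5⁵ = 0.03125 is still above 7/247 but 0.5⁶ = 0.015625 is at or below it, so n = 6.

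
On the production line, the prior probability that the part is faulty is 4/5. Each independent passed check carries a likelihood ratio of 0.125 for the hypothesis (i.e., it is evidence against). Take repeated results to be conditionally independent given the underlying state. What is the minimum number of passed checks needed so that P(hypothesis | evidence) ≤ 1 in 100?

Prior odds: 0.8 ÷ 0.2 = 4.
Likelihood ratio per passed check = 0.125.
Target posterior odds = 0.01/0.99 = 1/99.
Require 0.125ⁿ ≤ 1/99 ÷ 4 = 1/396.
0.125² = 0.015625 is still above 1/396 but 0.125³ = 0.001953125 is at or below it, so n = 3.

3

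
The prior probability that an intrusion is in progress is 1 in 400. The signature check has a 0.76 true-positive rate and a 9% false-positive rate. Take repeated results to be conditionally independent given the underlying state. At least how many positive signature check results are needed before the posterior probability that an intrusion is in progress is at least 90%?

Prior odds: 0.0025 ÷ 0.9975 = 1/399.
Likelihood ratio of a positive result = 0.76/0.09 = 76/9.
Target odds: 0.9 ÷ 0.1 = 9.
Require (76/9)ⁿ ≥ 9 ÷ (1/399) = 3591.
(76/9)³ = 438976/729 falls short of 3591 but (76/9)⁴ = 33362176/6561 reaches it, so n = 4.

4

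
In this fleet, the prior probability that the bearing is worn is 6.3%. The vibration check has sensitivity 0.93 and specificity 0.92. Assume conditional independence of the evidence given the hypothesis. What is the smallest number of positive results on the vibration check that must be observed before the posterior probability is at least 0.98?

Prior odds = 0.063/0.937 = 63/937.
False-positive rate = 1 − 0.92 = 0.08; likelihood ratio of a positive = 0.93/0.08 = 11.625.
Target odds: 0.98 ÷ 0.02 = 49.
Need (63/937) × 11.625ⁿ ≥ 49, i.e. 11.625ⁿ ≥ 6559/9.
11.625² = 135.140625 falls short of 6559/9 but 11.625³ = 804357/512 reaches it, so n = 3.

3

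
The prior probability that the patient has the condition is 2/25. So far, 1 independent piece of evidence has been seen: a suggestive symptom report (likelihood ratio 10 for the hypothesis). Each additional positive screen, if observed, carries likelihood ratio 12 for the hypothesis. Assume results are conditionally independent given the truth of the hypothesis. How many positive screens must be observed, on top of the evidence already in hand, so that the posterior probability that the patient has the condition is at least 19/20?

2

Prior odds = 0.08/0.92 = 2/23.
Bayes factor of the evidence already in hand = 10.
Odds after that evidence = (2/23) × 10 = 20/23.
Target odds = 0.95/0.05 = 19.
Need 12ⁿ ≥ 19 ÷ (20/23) = 21.85.
12¹ = 12 falls short of 21.85 but 12² = 144 reaches it, so n = 2.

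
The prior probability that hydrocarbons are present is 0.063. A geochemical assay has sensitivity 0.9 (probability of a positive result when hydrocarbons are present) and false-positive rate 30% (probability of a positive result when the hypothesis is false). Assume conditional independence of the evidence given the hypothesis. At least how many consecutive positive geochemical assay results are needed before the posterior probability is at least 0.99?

Prior odds: 0.063 ÷ 0.937 = 63/937.
Likelihood ratio of a positive result = 0.9/0.3 = 3.
Target posterior odds = 0.99/0.01 = 99.
Require 3ⁿ ≥ 99 ÷ (63/937) = 10307/7.
3⁶ = 729 falls short of 10307/7 but 3⁷ = 2187 reaches it, so n = 7.

7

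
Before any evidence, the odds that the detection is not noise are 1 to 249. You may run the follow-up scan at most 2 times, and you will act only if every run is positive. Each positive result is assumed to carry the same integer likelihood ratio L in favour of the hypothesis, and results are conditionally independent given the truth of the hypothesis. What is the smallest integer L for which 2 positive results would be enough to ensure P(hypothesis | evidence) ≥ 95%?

69

Prior odds = 1/249.
Target odds = 0.95/0.05 = 19.
Need L² ≥ 19 ÷ (1/249) = 4731.
68² = 4624 < 4731 ≤ 4761 = 69², so L = 69.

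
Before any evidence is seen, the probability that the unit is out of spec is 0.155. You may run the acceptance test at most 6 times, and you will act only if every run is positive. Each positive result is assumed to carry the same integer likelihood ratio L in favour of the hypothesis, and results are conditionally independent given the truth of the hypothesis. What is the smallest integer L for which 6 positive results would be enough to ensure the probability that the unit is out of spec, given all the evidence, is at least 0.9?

2

Prior odds = 0.155/0.845 = 31/169.
Target odds = 0.9/0.1 = 9.
Need L⁶ ≥ 9 ÷ (31/169) = 1521/31.
1⁶ = 1 < 1521/31 ≤ 64 = 2⁶, so L = 2.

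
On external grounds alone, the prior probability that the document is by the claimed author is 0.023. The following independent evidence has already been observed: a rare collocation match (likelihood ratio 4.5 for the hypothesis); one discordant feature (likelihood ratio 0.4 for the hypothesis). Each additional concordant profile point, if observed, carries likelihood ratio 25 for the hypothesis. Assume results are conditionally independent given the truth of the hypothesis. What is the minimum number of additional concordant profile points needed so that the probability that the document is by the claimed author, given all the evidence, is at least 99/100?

Prior odds = 0.023/0.977 = 23/977.
Combined Bayes factor of the evidence already in hand = 4.5 × 0.4 = 1.8.
Odds after that evidence = (23/977) × 1.8 = 207/4885.
Target odds = 0.99/0.01 = 99.
Need 25ⁿ ≥ 99 ÷ (207/4885) = 53735/23.
25² = 625 falls short of 53735/23 but 25³ = 15625 reaches it, so n = 3.

3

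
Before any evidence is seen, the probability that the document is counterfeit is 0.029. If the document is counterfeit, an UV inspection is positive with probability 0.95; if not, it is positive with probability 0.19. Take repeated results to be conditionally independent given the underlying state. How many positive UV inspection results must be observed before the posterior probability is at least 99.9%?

Prior odds: 0.029 ÷ 0.971 = 29/971.
Likelihood ratio of a positive = 0.95/0.19 = 5.
Target odds: 0.999 ÷ 0.001 = 999.
Require 5ⁿ ≥ 999 ÷ (29/971) = 970029/29.
5⁶ = 15625 falls short of 970029/29 but 5⁷ = 78125 reaches it, so n = 7.

7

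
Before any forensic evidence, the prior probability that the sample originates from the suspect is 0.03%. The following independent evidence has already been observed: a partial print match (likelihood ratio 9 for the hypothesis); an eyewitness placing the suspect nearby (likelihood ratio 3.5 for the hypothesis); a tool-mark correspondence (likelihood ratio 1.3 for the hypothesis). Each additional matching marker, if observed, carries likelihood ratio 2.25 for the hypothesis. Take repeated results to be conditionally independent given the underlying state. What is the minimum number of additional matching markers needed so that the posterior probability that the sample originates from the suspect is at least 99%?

Prior odds = 0.0003/0.9997 = 3/9997.
Combined Bayes factor of the evidence already in hand = 9 × 3.5 × 1.3 = 40.95.
Odds after that evidence = (3/9997) × 40.95 = 189/15380.
Target odds = 0.99/0.01 = 99.
Need 2.25ⁿ ≥ 99 ÷ (189/15380) = 169180/21.
2.25¹¹ ≈7481.83 falls short of 169180/21 but 2.25¹² ≈16834.1 reaches it, so n = 12.

12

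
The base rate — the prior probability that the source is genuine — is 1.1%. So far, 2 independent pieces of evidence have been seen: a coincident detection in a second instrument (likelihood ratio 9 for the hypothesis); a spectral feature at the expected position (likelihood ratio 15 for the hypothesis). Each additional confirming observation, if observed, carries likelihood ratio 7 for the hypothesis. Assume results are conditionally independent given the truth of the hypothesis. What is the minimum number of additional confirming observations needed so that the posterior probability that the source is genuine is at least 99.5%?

3

Prior odds = 0.011/0.989 = 11/989.
Combined Bayes factor of the evidence already in hand = 9 × 15 = 135.
Odds after that evidence = (11/989) × 135 = 1485/989.
Target odds = 0.995/0.005 = 199.
Need 7ⁿ ≥ 199 ÷ (1485/989) = 196811/1485.
7² = 49 falls short of 196811/1485 but 7³ = 343 reaches it, so n = 3.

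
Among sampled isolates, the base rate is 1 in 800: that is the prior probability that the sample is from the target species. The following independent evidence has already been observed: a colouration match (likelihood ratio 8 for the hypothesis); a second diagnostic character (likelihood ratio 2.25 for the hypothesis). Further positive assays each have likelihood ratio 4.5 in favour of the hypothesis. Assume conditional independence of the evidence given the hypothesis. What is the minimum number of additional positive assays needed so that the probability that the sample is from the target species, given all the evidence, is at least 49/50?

6

Prior odds = 0.00125/0.99875 = 1/799.
Combined Bayes factor of the evidence already in hand = 8 × 2.25 = 18.
Odds after that evidence = (1/799) × 18 = 18/799.
Target odds = 0.98/0.02 = 49.
Need 4.5ⁿ ≥ 49 ÷ (18/799) = 39151/18.
4.5⁵ = 1845.28125 falls short of 39151/18 but 4.5⁶ = 8303.765625 reaches it, so n = 6.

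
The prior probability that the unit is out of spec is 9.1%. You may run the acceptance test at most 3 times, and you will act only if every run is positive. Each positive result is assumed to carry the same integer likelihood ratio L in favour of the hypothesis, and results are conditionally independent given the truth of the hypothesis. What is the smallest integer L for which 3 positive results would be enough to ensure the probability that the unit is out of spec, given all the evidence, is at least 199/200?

Prior odds = 0.091/0.909 = 91/909.
Target odds = 0.995/0.005 = 199.
Need L³ ≥ 199 ÷ (91/909) = 180891/91.
12³ = 1728 < 180891/91 ≤ 2197 = 13³, so L = 13.

13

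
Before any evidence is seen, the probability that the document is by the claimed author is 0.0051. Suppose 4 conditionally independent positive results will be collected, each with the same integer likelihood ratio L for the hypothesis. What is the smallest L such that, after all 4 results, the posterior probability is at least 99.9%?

22

Prior odds = 0.0051/0.9949 = 51/9949.
Target odds = 0.999/0.001 = 999.
Need L⁴ ≥ 999 ÷ (51/9949) = 3313017/17.
21⁴ = 194481 < 3313017/17 ≤ 234256 = 22⁴, so L = 22.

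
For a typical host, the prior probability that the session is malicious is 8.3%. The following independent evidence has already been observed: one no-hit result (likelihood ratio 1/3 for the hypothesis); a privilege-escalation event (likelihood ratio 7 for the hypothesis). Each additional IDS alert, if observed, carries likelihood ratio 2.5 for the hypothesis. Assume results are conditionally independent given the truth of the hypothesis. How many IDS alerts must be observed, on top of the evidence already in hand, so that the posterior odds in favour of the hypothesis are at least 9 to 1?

5

Prior odds = 0.083/0.917 = 83/917.
Combined Bayes factor of the evidence already in hand = (1/3) × 7 = 7/3.
Odds after that evidence = (83/917) × 7/3 = 83/393.
Target odds = 9.
Need 2.5ⁿ ≥ 9 ÷ (83/393) = 3537/83.
2.5⁴ = 39.0625 falls short of 3537/83 but 2.5⁵ = 97.65625 reaches it, so n = 5.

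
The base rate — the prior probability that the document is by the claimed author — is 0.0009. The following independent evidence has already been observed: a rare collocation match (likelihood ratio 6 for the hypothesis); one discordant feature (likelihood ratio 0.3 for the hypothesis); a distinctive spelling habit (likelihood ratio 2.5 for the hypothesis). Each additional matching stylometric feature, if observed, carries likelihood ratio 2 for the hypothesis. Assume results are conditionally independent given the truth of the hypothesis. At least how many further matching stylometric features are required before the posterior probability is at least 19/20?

Prior odds = 0.0009/0.9991 = 9/9991.
Combined Bayes factor of the evidence already in hand = 6 × 0.3 × 2.5 = 4.5.
Odds after that evidence = (9/9991) × 4.5 = 81/19982.
Target odds = 0.95/0.05 = 19.
Need 2ⁿ ≥ 19 ÷ (81/19982) = 379658/81.
2¹² = 4096 falls short of 379658/81 but 2¹³ = 8192 reaches it, so n = 13.

13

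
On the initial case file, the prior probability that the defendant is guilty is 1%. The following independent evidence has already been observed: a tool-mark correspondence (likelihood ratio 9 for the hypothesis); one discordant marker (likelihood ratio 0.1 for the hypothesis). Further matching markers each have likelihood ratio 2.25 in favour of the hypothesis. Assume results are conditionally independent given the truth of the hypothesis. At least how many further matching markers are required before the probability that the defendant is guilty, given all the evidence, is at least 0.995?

13

Prior odds = 0.01/0.99 = 1/99.
Combined Bayes factor of the evidence already in hand = 9 × 0.1 = 0.9.
Odds after that evidence = (1/99) × 0.9 = 1/110.
Target odds = 0.995/0.005 = 199.
Need 2.25ⁿ ≥ 199 ÷ (1/110) = 21890.
2.25¹² ≈16834.1 falls short of 21890 but 2.25¹³ ≈37876.8 reaches it, so n = 13.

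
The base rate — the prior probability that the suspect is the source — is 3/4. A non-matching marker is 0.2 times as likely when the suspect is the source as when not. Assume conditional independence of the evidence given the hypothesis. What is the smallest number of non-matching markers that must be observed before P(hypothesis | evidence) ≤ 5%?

3

Prior odds: 0.75 ÷ 0.25 = 3.
Likelihood ratio per non-matching marker = 0.2.
Target posterior odds = 0.05/0.95 = 1/19.
Need 3 × 0.2ⁿ ≤ 1/19, i.e. 0.2ⁿ ≤ 1/57.
0.2² = 0.04 is still above 1/57 but 0.2³ = 0.008 is at or below it, so n = 3.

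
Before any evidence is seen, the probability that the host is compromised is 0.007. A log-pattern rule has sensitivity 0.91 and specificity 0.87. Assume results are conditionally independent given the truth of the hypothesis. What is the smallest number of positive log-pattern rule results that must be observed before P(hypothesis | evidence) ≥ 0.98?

Prior odds = 0.007/0.993 = 7/993.
False-positive rate = 1 − 0.87 = 0.13; likelihood ratio of a positive = 0.91/0.13 = 7.
Target posterior odds = 0.98/0.02 = 49.
Need (7/993) × 7ⁿ ≥ 49, i.e. 7ⁿ ≥ 6951.
7⁴ = 2401 falls short of 6951 but 7⁵ = 16807 reaches it, so n = 5.

5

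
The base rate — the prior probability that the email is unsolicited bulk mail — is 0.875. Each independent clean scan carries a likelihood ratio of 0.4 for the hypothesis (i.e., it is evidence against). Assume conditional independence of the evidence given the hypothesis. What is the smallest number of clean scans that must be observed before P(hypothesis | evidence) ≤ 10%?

5

Prior odds = 0.875/0.125 = 7.
Likelihood ratio per clean scan = 0.4.
Target posterior odds = 0.1/0.9 = 1/9.
Need 7 × 0.4ⁿ ≤ 1/9, i.e. 0.4ⁿ ≤ 1/63.
0.4⁴ = 0.0256 is still above 1/63 but 0.4⁵ = 0.01024 is at or below it, so n = 5.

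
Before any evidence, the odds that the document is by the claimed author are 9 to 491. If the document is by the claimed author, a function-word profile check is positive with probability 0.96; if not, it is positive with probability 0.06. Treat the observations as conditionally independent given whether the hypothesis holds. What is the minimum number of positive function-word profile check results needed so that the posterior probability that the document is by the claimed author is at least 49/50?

Prior odds = 9/491.
Likelihood ratio of a positive = 0.96/0.06 = 16.
Target odds: 0.98 ÷ 0.02 = 49.
Require 16ⁿ ≥ 49 ÷ (9/491) = 24059/9.
16² = 256 falls short of 24059/9 but 16³ = 4096 reaches it, so n = 3.

3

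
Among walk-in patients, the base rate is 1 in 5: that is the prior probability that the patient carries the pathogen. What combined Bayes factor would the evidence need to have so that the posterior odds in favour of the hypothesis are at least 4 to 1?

Prior odds = 0.2/0.8 = 0.25.
Target odds = 4.
Required Bayes factor = 4 ÷ 0.25 = 16.

16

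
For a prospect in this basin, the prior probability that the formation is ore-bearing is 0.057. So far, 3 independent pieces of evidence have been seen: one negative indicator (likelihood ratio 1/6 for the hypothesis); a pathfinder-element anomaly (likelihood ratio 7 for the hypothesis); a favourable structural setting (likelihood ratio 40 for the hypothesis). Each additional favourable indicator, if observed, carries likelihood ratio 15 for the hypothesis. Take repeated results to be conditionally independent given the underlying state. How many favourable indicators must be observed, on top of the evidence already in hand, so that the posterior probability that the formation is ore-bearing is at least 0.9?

Prior odds = 0.057/0.943 = 57/943.
Combined Bayes factor of the evidence already in hand = (1/6) × 7 × 40 = 140/3.
Odds after that evidence = (57/943) × 140/3 = 2660/943.
Target odds = 0.9/0.1 = 9.
Need 15ⁿ ≥ 9 ÷ (2660/943) = 8487/2660.
15¹ = 15, which meets the required 8487/2660; so n = 1.

1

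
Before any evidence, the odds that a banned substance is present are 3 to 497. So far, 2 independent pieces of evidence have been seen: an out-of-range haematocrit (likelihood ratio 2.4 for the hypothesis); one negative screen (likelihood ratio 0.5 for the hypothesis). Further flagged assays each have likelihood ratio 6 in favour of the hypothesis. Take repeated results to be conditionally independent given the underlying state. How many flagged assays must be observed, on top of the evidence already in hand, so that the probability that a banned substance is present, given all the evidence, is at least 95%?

Prior odds = 3/497.
Combined Bayes factor of the evidence already in hand = 2.4 × 0.5 = 1.2.
Odds after that evidence = (3/497) × 1.2 = 18/2485.
Target odds = 0.95/0.05 = 19.
Need 6ⁿ ≥ 19 ÷ (18/2485) = 47215/18.
6⁴ = 1296 falls short of 47215/18 but 6⁵ = 7776 reaches it, so n = 5.

5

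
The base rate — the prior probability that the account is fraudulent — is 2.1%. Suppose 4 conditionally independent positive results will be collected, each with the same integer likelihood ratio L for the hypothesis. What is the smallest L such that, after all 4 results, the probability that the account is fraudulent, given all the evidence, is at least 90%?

Prior odds = 0.021/0.979 = 21/979.
Target odds = 0.9/0.1 = 9.
Need L⁴ ≥ 9 ÷ (21/979) = 2937/7.
4⁴ = 256 < 2937/7 ≤ 625 = 5⁴, so L = 5.

5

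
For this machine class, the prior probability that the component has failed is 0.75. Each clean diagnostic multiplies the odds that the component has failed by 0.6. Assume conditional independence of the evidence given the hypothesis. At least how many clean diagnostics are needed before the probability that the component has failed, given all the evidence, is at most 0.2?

Prior odds: 0.75 ÷ 0.25 = 3.
Likelihood ratio per clean diagnostic = 0.6.
Target posterior odds = 0.2/0.8 = 0.25.
Need 3 × 0.6ⁿ ≤ 0.25, i.e. 0.6ⁿ ≤ 1/12.
0.6⁴ = 0.1296 is still above 1/12 but 0.6⁵ = 0.07776 is at or below it, so n = 5.

5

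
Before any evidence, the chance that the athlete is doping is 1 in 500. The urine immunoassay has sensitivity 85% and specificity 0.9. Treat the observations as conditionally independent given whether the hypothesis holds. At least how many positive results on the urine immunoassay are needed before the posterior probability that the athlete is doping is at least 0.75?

Prior odds = 0.002/0.998 = 1/499.
False-positive rate = 1 − 0.9 = 0.1; likelihood ratio of a positive = 0.85/0.1 = 8.5.
Target odds: 0.75 ÷ 0.25 = 3.
Require 8.5ⁿ ≥ 3 ÷ (1/499) = 1497.
8.5³ = 614.125 falls short of 1497 but 8.5⁴ = 5220.0625 reaches it, so n = 4.

4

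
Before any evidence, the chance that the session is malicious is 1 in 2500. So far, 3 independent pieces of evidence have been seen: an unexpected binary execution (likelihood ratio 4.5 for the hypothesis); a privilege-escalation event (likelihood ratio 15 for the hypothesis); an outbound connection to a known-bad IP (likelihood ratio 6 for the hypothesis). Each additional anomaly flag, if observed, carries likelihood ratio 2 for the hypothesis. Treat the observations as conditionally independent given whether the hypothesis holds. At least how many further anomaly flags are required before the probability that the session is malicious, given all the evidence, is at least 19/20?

7

Prior odds = 0.0004/0.9996 = 1/2499.
Combined Bayes factor of the evidence already in hand = 4.5 × 15 × 6 = 405.
Odds after that evidence = (1/2499) × 405 = 135/833.
Target odds = 0.95/0.05 = 19.
Need 2ⁿ ≥ 19 ÷ (135/833) = 15827/135.
2⁶ = 64 falls short of 15827/135 but 2⁷ = 128 reaches it, so n = 7.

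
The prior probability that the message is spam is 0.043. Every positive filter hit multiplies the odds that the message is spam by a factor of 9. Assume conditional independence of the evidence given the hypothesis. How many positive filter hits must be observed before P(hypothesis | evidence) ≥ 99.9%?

Prior odds: 0.043 ÷ 0.957 = 43/957.
Likelihood ratio per positive filter hit = 9.
Target odds: 0.999 ÷ 0.001 = 999.
Require 9ⁿ ≥ 999 ÷ (43/957) = 956043/43.
9⁴ = 6561 falls short of 956043/43 but 9⁵ = 59049 reaches it, so n = 5.

5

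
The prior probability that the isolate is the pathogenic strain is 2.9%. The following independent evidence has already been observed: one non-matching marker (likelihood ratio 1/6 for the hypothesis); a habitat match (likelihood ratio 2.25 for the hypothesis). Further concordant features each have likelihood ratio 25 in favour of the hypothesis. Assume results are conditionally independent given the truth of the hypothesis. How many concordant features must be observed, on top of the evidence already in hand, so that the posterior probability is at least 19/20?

3

Prior odds = 0.029/0.971 = 29/971.
Combined Bayes factor of the evidence already in hand = (1/6) × 2.25 = 0.375.
Odds after that evidence = (29/971) × 0.375 = 87/7768.
Target odds = 0.95/0.05 = 19.
Need 25ⁿ ≥ 19 ÷ (87/7768) = 147592/87.
25² = 625 falls short of 147592/87 but 25³ = 15625 reaches it, so n = 3.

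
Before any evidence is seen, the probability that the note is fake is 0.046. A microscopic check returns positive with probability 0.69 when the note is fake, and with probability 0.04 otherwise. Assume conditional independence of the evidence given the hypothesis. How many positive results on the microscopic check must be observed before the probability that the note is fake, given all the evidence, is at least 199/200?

3

Prior odds: 0.046 ÷ 0.954 = 23/477.
Likelihood ratio of a positive result = 0.69/0.04 = 17.25.
Target odds: 0.995 ÷ 0.005 = 199.
Need (23/477) × 17.25ⁿ ≥ 199, i.e. 17.25ⁿ ≥ 94923/23.
17.25² = 297.5625 falls short of 94923/23 but 17.25³ = 5132.953125 reaches it, so n = 3.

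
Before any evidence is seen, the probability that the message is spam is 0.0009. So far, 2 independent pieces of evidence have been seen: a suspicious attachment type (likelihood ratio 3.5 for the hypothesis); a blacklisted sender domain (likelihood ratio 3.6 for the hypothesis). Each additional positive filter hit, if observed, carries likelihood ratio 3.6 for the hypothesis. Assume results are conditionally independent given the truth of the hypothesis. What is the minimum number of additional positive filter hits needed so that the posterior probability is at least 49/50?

Prior odds = 0.0009/0.9991 = 9/9991.
Combined Bayes factor of the evidence already in hand = 3.5 × 3.6 = 12.6.
Odds after that evidence = (9/9991) × 12.6 = 567/49955.
Target odds = 0.98/0.02 = 49.
Need 3.6ⁿ ≥ 49 ÷ (567/49955) = 349685/81.
3.6⁶ = 34012224/15625 falls short of 349685/81 but 3.6⁷ = 612220032/78125 reaches it, so n = 7.

7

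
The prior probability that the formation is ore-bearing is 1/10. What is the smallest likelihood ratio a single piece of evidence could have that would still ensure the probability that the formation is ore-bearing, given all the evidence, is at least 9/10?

Prior odds = 0.1/0.9 = 1/9.
Target odds = 0.9/0.1 = 9.
Required Bayes factor = 9 ÷ (1/9) = 81.

81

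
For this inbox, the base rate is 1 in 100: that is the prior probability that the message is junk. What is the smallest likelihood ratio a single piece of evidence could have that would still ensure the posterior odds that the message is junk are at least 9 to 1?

891

Prior odds = 0.01/0.99 = 1/99.
Target odds = 9.
Required Bayes factor = 9 ÷ (1/99) = 891.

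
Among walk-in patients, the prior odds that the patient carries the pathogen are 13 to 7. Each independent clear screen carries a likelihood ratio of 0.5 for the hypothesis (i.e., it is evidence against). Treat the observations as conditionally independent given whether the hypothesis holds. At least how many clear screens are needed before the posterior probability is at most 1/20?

Prior odds = 13/7.
Likelihood ratio per clear screen = 0.5.
Target posterior odds = 0.05/0.95 = 1/19.
Require 0.5ⁿ ≤ 1/19 ÷ (13/7) = 7/247.
0.5⁵ = 0.03125 is still above 7/247 but 0.5⁶ = 0.015625 is at or below it, so n = 6.

6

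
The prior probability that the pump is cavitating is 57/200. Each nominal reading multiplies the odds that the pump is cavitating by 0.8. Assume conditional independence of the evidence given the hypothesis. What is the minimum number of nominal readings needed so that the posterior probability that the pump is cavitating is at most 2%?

14

Prior odds = 0.285/0.715 = 57/143.
Likelihood ratio per nominal reading = 0.8.
Target posterior odds = 0.02/0.98 = 1/49.
Need (57/143) × 0.8ⁿ ≤ 1/49, i.e. 0.8ⁿ ≤ 143/2793.
0.8¹³ ≈0.0549756 is still above 143/2793 but 0.8¹⁴ ≈0.0439805 is at or below it, so n = 14.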